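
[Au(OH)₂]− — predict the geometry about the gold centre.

Ligand charges: each hydroxide is −1. With an overall charge of −1 the gold centre must be in the +1 oxidation state.
Gold is a group-11 element; Au(I) is therefore d¹⁰.
Coordination number: 2.
A d¹⁰ ion with only two ligands adopts a linear arrangement (sp hybridisation; no CFSE preference).

linear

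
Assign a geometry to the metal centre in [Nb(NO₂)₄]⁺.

tetrahedral

Each nitro (N-bound nitrite) is −1; balancing the +1 overall charge requires Nb(V).
Niobium is a group-5 element; Nb(V) is therefore d⁰.
Coordination number: 4.
A d⁰ ion has no crystal-field stabilisation preference between square planar and tetrahedral, so four ligands adopt the sterically favoured tetrahedral geometry.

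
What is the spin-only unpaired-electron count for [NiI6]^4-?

2 unpaired electrons

Ligand charges: each iodide is −1. With an overall charge of −4 the nickel centre must be in the +2 oxidation state.
Group 10 minus oxidation state 2 gives a d⁸ configuration.
In an octahedral field the d⁸ configuration is t₂g⁶e_g² (only one arrangement possible), giving 2 unpaired electrons.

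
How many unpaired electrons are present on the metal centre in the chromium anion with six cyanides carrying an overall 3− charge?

Ligand charges: each cyanide is −1. With an overall charge of −3 the chromium centre must be in the +3 oxidation state.
Chromium is a group-6 element; Cr(III) is therefore d³.
In an octahedral field the d³ configuration is t₂g³e_g⁰ (only one arrangement possible), giving 3 unpaired electrons.

3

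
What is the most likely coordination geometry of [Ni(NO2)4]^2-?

Each nitro (N-bound nitrite) is −1; balancing the −2 overall charge requires Ni(II).
Group 10 minus oxidation state 2 gives a d⁸ configuration.
Coordination number: 4.
Nitro (N-bound nitrite) is a strong-field ligand (high in the spectrochemical series).
A 3d d⁸ ion with strong-field ligands gains enough CFSE to favour square planar over tetrahedral.

square planar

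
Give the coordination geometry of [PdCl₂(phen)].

Ligand charges: each chloride is −1; 1,10-phenanthroline is neutral. With an overall charge of 0 the palladium centre must be in the +2 oxidation state.
Pd sits in group 10, so the d-electron count is 10 − 2 = 8.
Counting donor atoms: 2×chloride (monodentate) → 2 donors; 1×1,10-phenanthroline (bidentate) → 2 donors. Coordination number = 4.
A 4d d⁸ ion has a large crystal-field splitting; square planar leaves the high-energy d_{x²−y²} orbital empty and maximises CFSE.

square planar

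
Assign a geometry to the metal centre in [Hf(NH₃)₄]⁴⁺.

tetrahedral

Ammonia is neutral; balancing the +4 overall charge requires Hf(IV).
Hf sits in group 4, so the d-electron count is 4 − 4 = 0.
With 4 monodentate ligands the coordination number is 4.
A d⁰ ion has no crystal-field stabilisation preference between square planar and tetrahedral, so four ligands adopt the sterically favoured tetrahedral geometry.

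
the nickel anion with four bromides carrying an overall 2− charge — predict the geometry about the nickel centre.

Each bromide is −1; balancing the −2 overall charge requires Ni(II).
Nickel is a group-10 element; Ni(II) is therefore d⁸.
With 4 monodentate ligands the coordination number is 4.
Bromide is a weak-field ligand.
With weak-field ligands the CFSE gain from square planar is small, so a 3d d⁸ ion takes the sterically preferred tetrahedral geometry.

tetrahedral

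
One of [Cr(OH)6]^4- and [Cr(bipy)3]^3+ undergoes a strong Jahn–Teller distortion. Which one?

[Cr(OH)6]^4-

[Cr(OH)6]^4-: Ligand charges: each hydroxide is −1. With an overall charge of −4 the chromium centre must be in the +2 oxidation state. Cr sits in group 6, so the d-electron count is 6 − 2 = 4. Hydroxide is a weak-field ligand for a first-row metal, so the complex is high-spin. The t₂g³e_g¹ (high-spin) configuration has an unevenly filled e_g set; the Jahn–Teller theorem predicts a tetragonal distortion (typically axial elongation) to lift the degeneracy.
[Cr(bipy)3]^3+: Summing ligand charges against the +3 overall charge gives an oxidation state of +3 for chromium. Cr sits in group 6, so the d-electron count is 6 − 3 = 3. The d³ configuration leaves the e_g set evenly filled (or empty) — no strong Jahn–Teller driving force.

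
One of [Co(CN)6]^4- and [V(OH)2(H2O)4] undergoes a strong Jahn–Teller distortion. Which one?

[Co(CN)6]^4-: Summing ligand charges against the −4 overall charge gives an oxidation state of +2 for cobalt. Cobalt is a group-9 element; Co(II) is therefore d⁷. Cyanide is a strong-field ligand (high in the spectrochemical series) for a first-row metal, so the complex is low-spin. The t₂g⁶e_g¹ (low-spin) configuration has an unevenly filled e_g set; the Jahn–Teller theorem predicts a tetragonal distortion (typically axial elongation) to lift the degeneracy.
[V(OH)2(H2O)4]: Ligand charges: each hydroxide is −1; water is neutral. With an overall charge of 0 the vanadium centre must be in the +2 oxidation state. V sits in group 5, so the d-electron count is 5 − 2 = 3. The d³ configuration leaves the e_g set evenly filled (or empty) — no strong Jahn–Teller driving force.

[Co(CN)6]^4-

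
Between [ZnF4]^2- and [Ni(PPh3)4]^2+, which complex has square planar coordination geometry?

For [ZnF4]^2-: Each fluoride is −1; balancing the −2 overall charge requires Zn(II). Zn sits in group 12, so the d-electron count is 12 − 2 = 10. A d¹⁰ ion has no crystal-field stabilisation preference between square planar and tetrahedral, so four ligands adopt the sterically favoured tetrahedral geometry. → tetrahedral.
For [Ni(PPh3)4]^2+: Ligand charges: triphenylphosphine is neutral. With an overall charge of +2 the nickel centre must be in the +2 oxidation state. Nickel is a group-10 element; Ni(II) is therefore d⁸. Triphenylphosphine is a strong-field ligand (high in the spectrochemical series). A 3d d⁸ ion with strong-field ligands gains enough CFSE to favour square planar over tetrahedral. → square planar.

[Ni(PPh3)4]^2+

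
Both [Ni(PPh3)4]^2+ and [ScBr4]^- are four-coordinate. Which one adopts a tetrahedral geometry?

[ScBr4]^-

For [Ni(PPh3)4]^2+: Ligand charges: triphenylphosphine is neutral. With an overall charge of +2 the nickel centre must be in the +2 oxidation state. Nickel is a group-10 element; Ni(II) is therefore d⁸. Triphenylphosphine is a strong-field ligand (high in the spectrochemical series). A 3d d⁸ ion with strong-field ligands gains enough CFSE to favour square planar over tetrahedral. → square planar.
For [ScBr4]^-: Summing ligand charges against the −1 overall charge gives an oxidation state of +3 for scandium. Group 3 minus oxidation state 3 gives a d⁰ configuration. A d⁰ ion has no crystal-field stabilisation preference between square planar and tetrahedral, so four ligands adopt the sterically favoured tetrahedral geometry. → tetrahedral.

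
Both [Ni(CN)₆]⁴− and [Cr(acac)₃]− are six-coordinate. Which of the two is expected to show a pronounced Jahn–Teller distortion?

[Ni(CN)₆]⁴−: Summing ligand charges against the −4 overall charge gives an oxidation state of +2 for nickel. Ni sits in group 10, so the d-electron count is 10 − 2 = 8. The d⁸ configuration leaves the e_g set evenly filled (or empty) — no strong Jahn–Teller driving force.
[Cr(acac)₃]−: Ligand charges: each acetylacetonate is −1. With an overall charge of −1 the chromium centre must be in the +2 oxidation state. Group 6 minus oxidation state 2 gives a d⁴ configuration. Acetylacetonate is a weak-field ligand for a first-row metal, so the complex is high-spin. The t₂g³e_g¹ (high-spin) configuration has an unevenly filled e_g set; the Jahn–Teller theorem predicts a tetragonal distortion (typically axial elongation) to lift the degeneracy.

[Cr(acac)₃]−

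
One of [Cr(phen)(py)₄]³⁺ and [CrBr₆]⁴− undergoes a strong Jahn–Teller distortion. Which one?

[Cr(phen)(py)₄]³⁺: Summing ligand charges against the +3 overall charge gives an oxidation state of +3 for chromium. Group 6 minus oxidation state 3 gives a d³ configuration. The d³ configuration leaves the e_g set evenly filled (or empty) — no strong Jahn–Teller driving force.
[CrBr₆]⁴−: Each bromide is −1; balancing the −4 overall charge requires Cr(II). Chromium is a group-6 element; Cr(II) is therefore d⁴. Bromide is a weak-field ligand for a first-row metal, so the complex is high-spin. The t₂g³e_g¹ (high-spin) configuration has an unevenly filled e_g set; the Jahn–Teller theorem predicts a tetragonal distortion (typically axial elongation) to lift the degeneracy.

[CrBr₆]⁴−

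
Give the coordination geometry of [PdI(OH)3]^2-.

Summing ligand charges against the −2 overall charge gives an oxidation state of +2 for palladium.
Palladium is a group-10 element; Pd(II) is therefore d⁸.
With 4 monodentate ligands the coordination number is 4.
A 4d d⁸ ion has a large crystal-field splitting; square planar leaves the high-energy d_{x²−y²} orbital empty and maximises CFSE.

square planar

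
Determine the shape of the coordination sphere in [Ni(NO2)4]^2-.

square planar

Summing ligand charges against the −2 overall charge gives an oxidation state of +2 for nickel.
Nickel is a group-10 element; Ni(II) is therefore d⁸.
With 4 monodentate ligands the coordination number is 4.
Nitro (N-bound nitrite) is a strong-field ligand (high in the spectrochemical series).
A 3d d⁸ ion with strong-field ligands gains enough CFSE to favour square planar over tetrahedral.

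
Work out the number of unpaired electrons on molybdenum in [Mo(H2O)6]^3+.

3

Water is neutral; balancing the +3 overall charge requires Mo(III).
Group 6 minus oxidation state 3 gives a d³ configuration.
In an octahedral field the d³ configuration is t₂g³e_g⁰ (only one arrangement possible), giving 3 unpaired electrons.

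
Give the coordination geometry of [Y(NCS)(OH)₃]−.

Ligand charges: each isothiocyanate is −1; each hydroxide is −1. With an overall charge of −1 the yttrium centre must be in the +3 oxidation state.
Yttrium is a group-3 element; Y(III) is therefore d⁰.
With 4 monodentate ligands the coordination number is 4.
A d⁰ ion has no crystal-field stabilisation preference between square planar and tetrahedral, so four ligands adopt the sterically favoured tetrahedral geometry.

tetrahedral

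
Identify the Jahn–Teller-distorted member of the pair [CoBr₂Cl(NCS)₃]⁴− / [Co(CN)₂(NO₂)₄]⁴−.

[CoBr₂Cl(NCS)₃]⁴−: Each bromide is −1; each chloride is −1; each isothiocyanate is −1; balancing the −4 overall charge requires Co(II). Group 9 minus oxidation state 2 gives a d⁷ configuration. Bromide, chloride, and isothiocyanate are weak-field ligands for a first-row metal, so the complex is high-spin. The d⁷ configuration leaves the e_g set evenly filled (or empty) — no strong Jahn–Teller driving force.
[Co(CN)₂(NO₂)₄]⁴−: Each cyanide is −1; each nitro (N-bound nitrite) is −1; balancing the −4 overall charge requires Co(II). Group 9 minus oxidation state 2 gives a d⁷ configuration. Cyanide and nitro (N-bound nitrite) are strong-field ligands (high in the spectrochemical series) for a first-row metal, so the complex is low-spin. The t₂g⁶e_g¹ (low-spin) configuration has an unevenly filled e_g set; the Jahn–Teller theorem predicts a tetragonal distortion (typically axial elongation) to lift the degeneracy.

[Co(CN)₂(NO₂)₄]⁴−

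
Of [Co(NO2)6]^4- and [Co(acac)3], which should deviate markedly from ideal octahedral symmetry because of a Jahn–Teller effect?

[Co(NO2)6]^4-

[Co(NO2)6]^4-: Ligand charges: each nitro (N-bound nitrite) is −1. With an overall charge of −4 the cobalt centre must be in the +2 oxidation state. Cobalt is a group-9 element; Co(II) is therefore d⁷. Nitro (N-bound nitrite) is a strong-field ligand (high in the spectrochemical series) for a first-row metal, so the complex is low-spin. The t₂g⁶e_g¹ (low-spin) configuration has an unevenly filled e_g set; the Jahn–Teller theorem predicts a tetragonal distortion (typically axial elongation) to lift the degeneracy.
[Co(acac)3]: Each acetylacetonate is −1; balancing the 0 overall charge requires Co(III). Co sits in group 9, so the d-electron count is 9 − 3 = 6. Co(III) has an exceptionally large octahedral splitting and is low-spin with essentially every ligand except fluoride. The d⁶ configuration leaves the e_g set evenly filled (or empty) — no strong Jahn–Teller driving force.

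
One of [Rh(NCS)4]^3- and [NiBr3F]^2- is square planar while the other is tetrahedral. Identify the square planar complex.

[Rh(NCS)4]^3-

For [Rh(NCS)4]^3-: Summing ligand charges against the −3 overall charge gives an oxidation state of +1 for rhodium. Rhodium is a group-9 element; Rh(I) is therefore d⁸. A 4d d⁸ ion has a large crystal-field splitting; square planar leaves the high-energy d_{x²−y²} orbital empty and maximises CFSE. → square planar.
For [NiBr3F]^2-: Each bromide is −1; each fluoride is −1; balancing the −2 overall charge requires Ni(II). Ni sits in group 10, so the d-electron count is 10 − 2 = 8. Bromide and fluoride are weak-field ligands. With weak-field ligands the CFSE gain from square planar is small, so a 3d d⁸ ion takes the sterically preferred tetrahedral geometry. → tetrahedral.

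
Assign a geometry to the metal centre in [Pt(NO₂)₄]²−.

square planar

Ligand charges: each nitro (N-bound nitrite) is −1. With an overall charge of −2 the platinum centre must be in the +2 oxidation state.
Group 10 minus oxidation state 2 gives a d⁸ configuration.
With 4 monodentate ligands the coordination number is 4.
A 5d d⁸ ion has a large crystal-field splitting; square planar leaves the high-energy d_{x²−y²} orbital empty and maximises CFSE.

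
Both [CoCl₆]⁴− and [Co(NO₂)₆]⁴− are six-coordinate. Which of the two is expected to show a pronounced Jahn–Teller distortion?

[CoCl₆]⁴−: Summing ligand charges against the −4 overall charge gives an oxidation state of +2 for cobalt. Co sits in group 9, so the d-electron count is 9 − 2 = 7. Chloride is a weak-field ligand for a first-row metal, so the complex is high-spin. The d⁷ configuration leaves the e_g set evenly filled (or empty) — no strong Jahn–Teller driving force.
[Co(NO₂)₆]⁴−: Ligand charges: each nitro (N-bound nitrite) is −1. With an overall charge of −4 the cobalt centre must be in the +2 oxidation state. Cobalt is a group-9 element; Co(II) is therefore d⁷. Nitro (N-bound nitrite) is a strong-field ligand (high in the spectrochemical series) for a first-row metal, so the complex is low-spin. The t₂g⁶e_g¹ (low-spin) configuration has an unevenly filled e_g set; the Jahn–Teller theorem predicts a tetragonal distortion (typically axial elongation) to lift the degeneracy.

[Co(NO₂)₆]⁴−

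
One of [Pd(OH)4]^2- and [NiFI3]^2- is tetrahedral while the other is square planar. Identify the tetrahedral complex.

[NiFI3]^2-

For [Pd(OH)4]^2-: Summing ligand charges against the −2 overall charge gives an oxidation state of +2 for palladium. Pd sits in group 10, so the d-electron count is 10 − 2 = 8. A 4d d⁸ ion has a large crystal-field splitting; square planar leaves the high-energy d_{x²−y²} orbital empty and maximises CFSE. → square planar.
For [NiFI3]^2-: Ligand charges: each fluoride is −1; each iodide is −1. With an overall charge of −2 the nickel centre must be in the +2 oxidation state. Group 10 minus oxidation state 2 gives a d⁸ configuration. Fluoride and iodide are weak-field ligands. With weak-field ligands the CFSE gain from square planar is small, so a 3d d⁸ ion takes the sterically preferred tetrahedral geometry. → tetrahedral.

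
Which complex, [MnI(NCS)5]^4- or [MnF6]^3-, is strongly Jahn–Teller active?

[MnI(NCS)5]^4-: Ligand charges: each iodide is −1; each isothiocyanate is −1. With an overall charge of −4 the manganese centre must be in the +2 oxidation state. Mn sits in group 7, so the d-electron count is 7 − 2 = 5. Iodide and isothiocyanate are weak-field ligands for a first-row metal, so the complex is high-spin. The d⁵ configuration leaves the e_g set evenly filled (or empty) — no strong Jahn–Teller driving force.
[MnF6]^3-: Each fluoride is −1; balancing the −3 overall charge requires Mn(III). Manganese is a group-7 element; Mn(III) is therefore d⁴. Fluoride is a weak-field ligand for a first-row metal, so the complex is high-spin. The t₂g³e_g¹ (high-spin) configuration has an unevenly filled e_g set; the Jahn–Teller theorem predicts a tetragonal distortion (typically axial elongation) to lift the degeneracy.

[MnF6]^3-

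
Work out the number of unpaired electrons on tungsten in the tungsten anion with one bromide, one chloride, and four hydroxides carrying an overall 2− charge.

Each bromide is −1; each chloride is −1; each hydroxide is −1; balancing the −2 overall charge requires W(IV).
Tungsten is a group-6 element; W(IV) is therefore d².
In an octahedral field the d² configuration is t₂g²e_g⁰ (only one arrangement possible), giving 2 unpaired electrons.

2 unpaired electrons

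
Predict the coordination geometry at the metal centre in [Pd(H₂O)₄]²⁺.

square planar

Summing ligand charges against the +2 overall charge gives an oxidation state of +2 for palladium.
Palladium is a group-10 element; Pd(II) is therefore d⁸.
Coordination number: 4.
A 4d d⁸ ion has a large crystal-field splitting; square planar leaves the high-energy d_{x²−y²} orbital empty and maximises CFSE.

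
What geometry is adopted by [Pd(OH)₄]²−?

Each hydroxide is −1; balancing the −2 overall charge requires Pd(II).
Pd sits in group 10, so the d-electron count is 10 − 2 = 8.
With 4 monodentate ligands the coordination number is 4.
A 4d d⁸ ion has a large crystal-field splitting; square planar leaves the high-energy d_{x²−y²} orbital empty and maximises CFSE.

square planar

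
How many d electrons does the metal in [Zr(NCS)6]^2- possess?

Each isothiocyanate is −1; balancing the −2 overall charge requires Zr(IV).
Zirconium is a group-4 element; Zr(IV) is therefore d⁰.

d⁰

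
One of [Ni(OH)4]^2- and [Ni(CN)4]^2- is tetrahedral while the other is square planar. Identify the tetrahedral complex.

For [Ni(OH)4]^2-: Each hydroxide is −1; balancing the −2 overall charge requires Ni(II). Ni sits in group 10, so the d-electron count is 10 − 2 = 8. Hydroxide is a weak-field ligand. With weak-field ligands the CFSE gain from square planar is small, so a 3d d⁸ ion takes the sterically preferred tetrahedral geometry. → tetrahedral.
For [Ni(CN)4]^2-: Each cyanide is −1; balancing the −2 overall charge requires Ni(II). Ni sits in group 10, so the d-electron count is 10 − 2 = 8. Cyanide is a strong-field ligand (high in the spectrochemical series). A 3d d⁸ ion with strong-field ligands gains enough CFSE to favour square planar over tetrahedral. → square planar.

[Ni(OH)4]^2-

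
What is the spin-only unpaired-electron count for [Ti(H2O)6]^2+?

Water is neutral; balancing the +2 overall charge requires Ti(II).
Titanium is a group-4 element; Ti(II) is therefore d².
In an octahedral field the d² configuration is t₂g²e_g⁰ (only one arrangement possible), giving 2 unpaired electrons.

2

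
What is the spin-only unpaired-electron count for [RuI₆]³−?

Summing ligand charges against the −3 overall charge gives an oxidation state of +3 for ruthenium.
Ru sits in group 8, so the d-electron count is 8 − 3 = 5.
The spin state decides the count: a 4d ion has a large Δₒ and is invariably low-spin.
An octahedral low-spin d⁵ ion is t₂g⁵e_g⁰, giving 1 unpaired electron.

1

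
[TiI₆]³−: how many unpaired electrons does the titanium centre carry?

1 unpaired electron

Each iodide is −1; balancing the −3 overall charge requires Ti(III).
Ti sits in group 4, so the d-electron count is 4 − 3 = 1.
In an octahedral field the d¹ configuration is t₂g¹e_g⁰ (only one arrangement possible), giving 1 unpaired electron.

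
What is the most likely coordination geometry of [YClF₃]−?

tetrahedral

Summing ligand charges against the −1 overall charge gives an oxidation state of +3 for yttrium.
Yttrium is a group-3 element; Y(III) is therefore d⁰.
With 4 monodentate ligands the coordination number is 4.
A d⁰ ion has no crystal-field stabilisation preference between square planar and tetrahedral, so four ligands adopt the sterically favoured tetrahedral geometry.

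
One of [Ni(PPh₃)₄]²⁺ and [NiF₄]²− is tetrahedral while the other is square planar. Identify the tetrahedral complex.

[NiF₄]²−

For [Ni(PPh₃)₄]²⁺: Ligand charges: triphenylphosphine is neutral. With an overall charge of +2 the nickel centre must be in the +2 oxidation state. Ni sits in group 10, so the d-electron count is 10 − 2 = 8. Triphenylphosphine is a strong-field ligand (high in the spectrochemical series). A 3d d⁸ ion with strong-field ligands gains enough CFSE to favour square planar over tetrahedral. → square planar.
For [NiF₄]²−: Each fluoride is −1; balancing the −2 overall charge requires Ni(II). Ni sits in group 10, so the d-electron count is 10 − 2 = 8. Fluoride is a weak-field ligand. With weak-field ligands the CFSE gain from square planar is small, so a 3d d⁸ ion takes the sterically preferred tetrahedral geometry. → tetrahedral.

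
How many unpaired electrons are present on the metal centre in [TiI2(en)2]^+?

Summing ligand charges against the +1 overall charge gives an oxidation state of +3 for titanium.
Titanium is a group-4 element; Ti(III) is therefore d¹.
Counting donor atoms: 2×iodide (monodentate) → 2 donors; 2×ethylenediamine (bidentate) → 4 donors. Coordination number = 6.
In an octahedral field the d¹ configuration is t₂g¹e_g⁰ (only one arrangement possible), giving 1 unpaired electron.

1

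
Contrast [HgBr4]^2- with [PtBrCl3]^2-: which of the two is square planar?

For [HgBr4]^2-: Each bromide is −1; balancing the −2 overall charge requires Hg(II). Group 12 minus oxidation state 2 gives a d¹⁰ configuration. A d¹⁰ ion has no crystal-field stabilisation preference between square planar and tetrahedral, so four ligands adopt the sterically favoured tetrahedral geometry. → tetrahedral.
For [PtBrCl3]^2-: Each bromide is −1; each chloride is −1; balancing the −2 overall charge requires Pt(II). Group 10 minus oxidation state 2 gives a d⁸ configuration. A 5d d⁸ ion has a large crystal-field splitting; square planar leaves the high-energy d_{x²−y²} orbital empty and maximises CFSE. → square planar.

[PtBrCl3]^2-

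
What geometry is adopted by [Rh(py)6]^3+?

octahedral

Pyridine is neutral; balancing the +3 overall charge requires Rh(III).
Rhodium is a group-9 element; Rh(III) is therefore d⁶.
Coordination number: 6.
Six donors around a single metal centre give an octahedral coordination sphere.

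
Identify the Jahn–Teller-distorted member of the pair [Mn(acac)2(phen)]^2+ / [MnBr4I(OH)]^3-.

[MnBr4I(OH)]^3-

[Mn(acac)2(phen)]^2+: Each acetylacetonate is −1; 1,10-phenanthroline is neutral; balancing the +2 overall charge requires Mn(IV). Group 7 minus oxidation state 4 gives a d³ configuration. The d³ configuration leaves the e_g set evenly filled (or empty) — no strong Jahn–Teller driving force.
[MnBr4I(OH)]^3-: Each bromide is −1; each iodide is −1; each hydroxide is −1; balancing the −3 overall charge requires Mn(III). Mn sits in group 7, so the d-electron count is 7 − 3 = 4. Bromide, hydroxide, and iodide are weak-field ligands for a first-row metal, so the complex is high-spin. The t₂g³e_g¹ (high-spin) configuration has an unevenly filled e_g set; the Jahn–Teller theorem predicts a tetragonal distortion (typically axial elongation) to lift the degeneracy.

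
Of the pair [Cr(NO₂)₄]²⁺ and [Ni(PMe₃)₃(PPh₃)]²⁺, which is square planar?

[Ni(PMe₃)₃(PPh₃)]²⁺

For [Cr(NO₂)₄]²⁺: Each nitro (N-bound nitrite) is −1; balancing the +2 overall charge requires Cr(VI). Cr sits in group 6, so the d-electron count is 6 − 6 = 0. A d⁰ ion has no crystal-field stabilisation preference between square planar and tetrahedral, so four ligands adopt the sterically favoured tetrahedral geometry. → tetrahedral.
For [Ni(PMe₃)₃(PPh₃)]²⁺: Trimethylphosphine is neutral; triphenylphosphine is neutral; balancing the +2 overall charge requires Ni(II). Group 10 minus oxidation state 2 gives a d⁸ configuration. Trimethylphosphine and triphenylphosphine are strong-field ligands (high in the spectrochemical series). A 3d d⁸ ion with strong-field ligands gains enough CFSE to favour square planar over tetrahedral. → square planar.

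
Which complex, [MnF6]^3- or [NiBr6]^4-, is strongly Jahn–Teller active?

[MnF6]^3-: Each fluoride is −1; balancing the −3 overall charge requires Mn(III). Mn sits in group 7, so the d-electron count is 7 − 3 = 4. Fluoride is a weak-field ligand for a first-row metal, so the complex is high-spin. The t₂g³e_g¹ (high-spin) configuration has an unevenly filled e_g set; the Jahn–Teller theorem predicts a tetragonal distortion (typically axial elongation) to lift the degeneracy.
[NiBr6]^4-: Summing ligand charges against the −4 overall charge gives an oxidation state of +2 for nickel. Group 10 minus oxidation state 2 gives a d⁸ configuration. The d⁸ configuration leaves the e_g set evenly filled (or empty) — no strong Jahn–Teller driving force.

[MnF6]^3-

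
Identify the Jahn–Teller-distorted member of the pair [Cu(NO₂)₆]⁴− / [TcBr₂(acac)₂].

[Cu(NO₂)₆]⁴−: Each nitro (N-bound nitrite) is −1; balancing the −4 overall charge requires Cu(II). Cu sits in group 11, so the d-electron count is 11 − 2 = 9. The t₂g⁶e_g³ configuration has an unevenly filled e_g set; the Jahn–Teller theorem predicts a tetragonal distortion (typically axial elongation) to lift the degeneracy.
[TcBr₂(acac)₂]: Each bromide is −1; each acetylacetonate is −1; balancing the 0 overall charge requires Tc(IV). Technetium is a group-7 element; Tc(IV) is therefore d³. The d³ configuration leaves the e_g set evenly filled (or empty) — no strong Jahn–Teller driving force.

[Cu(NO₂)₆]⁴−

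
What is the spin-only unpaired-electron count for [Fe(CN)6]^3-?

Summing ligand charges against the −3 overall charge gives an oxidation state of +3 for iron.
Group 8 minus oxidation state 3 gives a d⁵ configuration.
The spin state decides the count: Cyanide is a strong-field ligand (high in the spectrochemical series) for a first-row metal, so the complex is low-spin.
An octahedral low-spin d⁵ ion is t₂g⁵e_g⁰, giving 1 unpaired electron.

1 unpaired electron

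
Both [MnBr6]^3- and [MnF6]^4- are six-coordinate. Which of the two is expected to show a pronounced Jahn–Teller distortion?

[MnBr6]^3-

[MnBr6]^3-: Each bromide is −1; balancing the −3 overall charge requires Mn(III). Mn sits in group 7, so the d-electron count is 7 − 3 = 4. Bromide is a weak-field ligand for a first-row metal, so the complex is high-spin. The t₂g³e_g¹ (high-spin) configuration has an unevenly filled e_g set; the Jahn–Teller theorem predicts a tetragonal distortion (typically axial elongation) to lift the degeneracy.
[MnF6]^4-: Ligand charges: each fluoride is −1. With an overall charge of −4 the manganese centre must be in the +2 oxidation state. Mn sits in group 7, so the d-electron count is 7 − 2 = 5. Fluoride is a weak-field ligand for a first-row metal, so the complex is high-spin. The d⁵ configuration leaves the e_g set evenly filled (or empty) — no strong Jahn–Teller driving force.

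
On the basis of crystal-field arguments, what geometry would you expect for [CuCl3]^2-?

Ligand charges: each chloride is −1. With an overall charge of −2 the copper centre must be in the +1 oxidation state.
Group 11 minus oxidation state 1 gives a d¹⁰ configuration.
Coordination number: 3.
Three ligands around a d¹⁰ centre minimise repulsion in a trigonal-planar arrangement.

trigonal planar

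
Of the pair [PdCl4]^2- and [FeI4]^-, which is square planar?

[PdCl4]^2-

For [PdCl4]^2-: Each chloride is −1; balancing the −2 overall charge requires Pd(II). Palladium is a group-10 element; Pd(II) is therefore d⁸. A 4d d⁸ ion has a large crystal-field splitting; square planar leaves the high-energy d_{x²−y²} orbital empty and maximises CFSE. → square planar.
For [FeI4]^-: Each iodide is −1; balancing the −1 overall charge requires Fe(III). Fe sits in group 8, so the d-electron count is 8 − 3 = 5. A high-spin d⁵ ion has zero CFSE in either geometry, so four ligands adopt the sterically favoured tetrahedral geometry. → tetrahedral.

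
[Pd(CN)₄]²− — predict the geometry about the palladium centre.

Each cyanide is −1; balancing the −2 overall charge requires Pd(II).
Pd sits in group 10, so the d-electron count is 10 − 2 = 8.
With 4 monodentate ligands the coordination number is 4.
A 4d d⁸ ion has a large crystal-field splitting; square planar leaves the high-energy d_{x²−y²} orbital empty and maximises CFSE.

square planar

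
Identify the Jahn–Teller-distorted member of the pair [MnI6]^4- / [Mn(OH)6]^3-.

[MnI6]^4-: Summing ligand charges against the −4 overall charge gives an oxidation state of +2 for manganese. Group 7 minus oxidation state 2 gives a d⁵ configuration. Iodide is a weak-field ligand for a first-row metal, so the complex is high-spin. The d⁵ configuration leaves the e_g set evenly filled (or empty) — no strong Jahn–Teller driving force.
[Mn(OH)6]^3-: Each hydroxide is −1; balancing the −3 overall charge requires Mn(III). Manganese is a group-7 element; Mn(III) is therefore d⁴. Hydroxide is a weak-field ligand for a first-row metal, so the complex is high-spin. The t₂g³e_g¹ (high-spin) configuration has an unevenly filled e_g set; the Jahn–Teller theorem predicts a tetragonal distortion (typically axial elongation) to lift the degeneracy.

[Mn(OH)6]^3-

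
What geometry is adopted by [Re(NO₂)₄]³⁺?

Summing ligand charges against the +3 overall charge gives an oxidation state of +7 for rhenium.
Rhenium is a group-7 element; Re(VII) is therefore d⁰.
Coordination number: 4.
A d⁰ ion has no crystal-field stabilisation preference between square planar and tetrahedral, so four ligands adopt the sterically favoured tetrahedral geometry.

tetrahedral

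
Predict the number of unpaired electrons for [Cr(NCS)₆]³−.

Summing ligand charges against the −3 overall charge gives an oxidation state of +3 for chromium.
Cr sits in group 6, so the d-electron count is 6 − 3 = 3.
In an octahedral field the d³ configuration is t₂g³e_g⁰ (only one arrangement possible), giving 3 unpaired electrons.

3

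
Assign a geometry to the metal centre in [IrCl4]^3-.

Summing ligand charges against the −3 overall charge gives an oxidation state of +1 for iridium.
Group 9 minus oxidation state 1 gives a d⁸ configuration.
Coordination number: 4.
A 5d d⁸ ion has a large crystal-field splitting; square planar leaves the high-energy d_{x²−y²} orbital empty and maximises CFSE.

square planar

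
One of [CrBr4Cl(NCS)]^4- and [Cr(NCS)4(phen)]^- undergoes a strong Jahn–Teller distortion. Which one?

[CrBr4Cl(NCS)]^4-: Each bromide is −1; each chloride is −1; each isothiocyanate is −1; balancing the −4 overall charge requires Cr(II). Cr sits in group 6, so the d-electron count is 6 − 2 = 4. Bromide, chloride, and isothiocyanate are weak-field ligands for a first-row metal, so the complex is high-spin. The t₂g³e_g¹ (high-spin) configuration has an unevenly filled e_g set; the Jahn–Teller theorem predicts a tetragonal distortion (typically axial elongation) to lift the degeneracy.
[Cr(NCS)4(phen)]^-: Summing ligand charges against the −1 overall charge gives an oxidation state of +3 for chromium. Cr sits in group 6, so the d-electron count is 6 − 3 = 3. The d³ configuration leaves the e_g set evenly filled (or empty) — no strong Jahn–Teller driving force.

[CrBr4Cl(NCS)]^4-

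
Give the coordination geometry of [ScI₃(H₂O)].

Summing ligand charges against the 0 overall charge gives an oxidation state of +3 for scandium.
Group 3 minus oxidation state 3 gives a d⁰ configuration.
Coordination number: 4.
A d⁰ ion has no crystal-field stabilisation preference between square planar and tetrahedral, so four ligands adopt the sterically favoured tetrahedral geometry.

tetrahedral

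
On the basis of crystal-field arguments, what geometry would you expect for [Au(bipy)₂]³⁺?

square planar

Summing ligand charges against the +3 overall charge gives an oxidation state of +3 for gold.
Group 11 minus oxidation state 3 gives a d⁸ configuration.
Counting donor atoms: 2×2,2′-bipyridine (bidentate) → 4 donors. Coordination number = 4.
A 5d d⁸ ion has a large crystal-field splitting; square planar leaves the high-energy d_{x²−y²} orbital empty and maximises CFSE.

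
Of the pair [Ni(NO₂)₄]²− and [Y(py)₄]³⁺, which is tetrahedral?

[Y(py)₄]³⁺

For [Ni(NO₂)₄]²−: Each nitro (N-bound nitrite) is −1; balancing the −2 overall charge requires Ni(II). Group 10 minus oxidation state 2 gives a d⁸ configuration. Nitro (N-bound nitrite) is a strong-field ligand (high in the spectrochemical series). A 3d d⁸ ion with strong-field ligands gains enough CFSE to favour square planar over tetrahedral. → square planar.
For [Y(py)₄]³⁺: Summing ligand charges against the +3 overall charge gives an oxidation state of +3 for yttrium. Group 3 minus oxidation state 3 gives a d⁰ configuration. A d⁰ ion has no crystal-field stabilisation preference between square planar and tetrahedral, so four ligands adopt the sterically favoured tetrahedral geometry. → tetrahedral.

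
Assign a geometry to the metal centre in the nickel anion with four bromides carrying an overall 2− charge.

Ligand charges: each bromide is −1. With an overall charge of −2 the nickel centre must be in the +2 oxidation state.
Nickel is a group-10 element; Ni(II) is therefore d⁸.
Coordination number: 4.
Bromide is a weak-field ligand.
With weak-field ligands the CFSE gain from square planar is small, so a 3d d⁸ ion takes the sterically preferred tetrahedral geometry.

tetrahedral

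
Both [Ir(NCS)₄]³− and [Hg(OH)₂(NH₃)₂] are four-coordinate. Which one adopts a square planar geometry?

[Ir(NCS)₄]³−

For [Ir(NCS)₄]³−: Ligand charges: each isothiocyanate is −1. With an overall charge of −3 the iridium centre must be in the +1 oxidation state. Group 9 minus oxidation state 1 gives a d⁸ configuration. A 5d d⁸ ion has a large crystal-field splitting; square planar leaves the high-energy d_{x²−y²} orbital empty and maximises CFSE. → square planar.
For [Hg(OH)₂(NH₃)₂]: Ligand charges: each hydroxide is −1; ammonia is neutral. With an overall charge of 0 the mercury centre must be in the +2 oxidation state. Mercury is a group-12 element; Hg(II) is therefore d¹⁰. A d¹⁰ ion has no crystal-field stabilisation preference between square planar and tetrahedral, so four ligands adopt the sterically favoured tetrahedral geometry. → tetrahedral.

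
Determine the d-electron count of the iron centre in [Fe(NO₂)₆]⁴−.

Summing ligand charges against the −4 overall charge gives an oxidation state of +2 for iron.
Fe sits in group 8, so the d-electron count is 8 − 2 = 6.

d6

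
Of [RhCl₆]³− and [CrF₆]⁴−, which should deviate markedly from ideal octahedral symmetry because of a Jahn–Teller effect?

[RhCl₆]³−: Ligand charges: each chloride is −1. With an overall charge of −3 the rhodium centre must be in the +3 oxidation state. Group 9 minus oxidation state 3 gives a d⁶ configuration. A 4d ion has a large Δₒ and is invariably low-spin. The d⁶ configuration leaves the e_g set evenly filled (or empty) — no strong Jahn–Teller driving force.
[CrF₆]⁴−: Each fluoride is −1; balancing the −4 overall charge requires Cr(II). Cr sits in group 6, so the d-electron count is 6 − 2 = 4. Fluoride is a weak-field ligand for a first-row metal, so the complex is high-spin. The t₂g³e_g¹ (high-spin) configuration has an unevenly filled e_g set; the Jahn–Teller theorem predicts a tetragonal distortion (typically axial elongation) to lift the degeneracy.

[CrF₆]⁴−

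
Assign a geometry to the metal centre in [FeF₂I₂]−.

tetrahedral

Summing ligand charges against the −1 overall charge gives an oxidation state of +3 for iron.
Fe sits in group 8, so the d-electron count is 8 − 3 = 5.
With 4 monodentate ligands the coordination number is 4.
Fluoride and iodide are weak-field ligands.
A high-spin d⁵ ion has zero CFSE in either geometry, so four ligands adopt the sterically favoured tetrahedral geometry.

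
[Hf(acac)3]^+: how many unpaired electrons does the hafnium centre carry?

Each acetylacetonate is −1; balancing the +1 overall charge requires Hf(IV).
Hafnium is a group-4 element; Hf(IV) is therefore d⁰.
Counting donor atoms: 3×acetylacetonate (bidentate) → 6 donors. Coordination number = 6.
In an octahedral field the d⁰ configuration is t₂g⁰e_g⁰, giving 0 unpaired electrons.

0 unpaired electrons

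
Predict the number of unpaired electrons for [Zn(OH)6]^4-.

0 unpaired electrons

Summing ligand charges against the −4 overall charge gives an oxidation state of +2 for zinc.
Zn sits in group 12, so the d-electron count is 12 − 2 = 10.
In an octahedral field the d¹⁰ configuration is t₂g⁶e_g⁴, giving 0 unpaired electrons.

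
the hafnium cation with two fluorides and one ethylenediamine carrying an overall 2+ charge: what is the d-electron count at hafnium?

d⁰

Each fluoride is −1; ethylenediamine is neutral; balancing the +2 overall charge requires Hf(IV).
Group 4 minus oxidation state 4 gives a d⁰ configuration.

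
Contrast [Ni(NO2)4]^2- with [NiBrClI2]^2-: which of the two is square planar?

[Ni(NO2)4]^2-

For [Ni(NO2)4]^2-: Summing ligand charges against the −2 overall charge gives an oxidation state of +2 for nickel. Group 10 minus oxidation state 2 gives a d⁸ configuration. Nitro (N-bound nitrite) is a strong-field ligand (high in the spectrochemical series). A 3d d⁸ ion with strong-field ligands gains enough CFSE to favour square planar over tetrahedral. → square planar.
For [NiBrClI2]^2-: Summing ligand charges against the −2 overall charge gives an oxidation state of +2 for nickel. Group 10 minus oxidation state 2 gives a d⁸ configuration. Bromide, chloride, and iodide are weak-field ligands. With weak-field ligands the CFSE gain from square planar is small, so a 3d d⁸ ion takes the sterically preferred tetrahedral geometry. → tetrahedral.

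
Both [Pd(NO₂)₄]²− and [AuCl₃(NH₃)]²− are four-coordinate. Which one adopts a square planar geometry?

For [Pd(NO₂)₄]²−: Each nitro (N-bound nitrite) is −1; balancing the −2 overall charge requires Pd(II). Pd sits in group 10, so the d-electron count is 10 − 2 = 8. A 4d d⁸ ion has a large crystal-field splitting; square planar leaves the high-energy d_{x²−y²} orbital empty and maximises CFSE. → square planar.
For [AuCl₃(NH₃)]²−: Ligand charges: each chloride is −1; ammonia is neutral. With an overall charge of −2 the gold centre must be in the +1 oxidation state. Au sits in group 11, so the d-electron count is 11 − 1 = 10. A d¹⁰ ion has no crystal-field stabilisation preference between square planar and tetrahedral, so four ligands adopt the sterically favoured tetrahedral geometry. → tetrahedral.

[Pd(NO₂)₄]²−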